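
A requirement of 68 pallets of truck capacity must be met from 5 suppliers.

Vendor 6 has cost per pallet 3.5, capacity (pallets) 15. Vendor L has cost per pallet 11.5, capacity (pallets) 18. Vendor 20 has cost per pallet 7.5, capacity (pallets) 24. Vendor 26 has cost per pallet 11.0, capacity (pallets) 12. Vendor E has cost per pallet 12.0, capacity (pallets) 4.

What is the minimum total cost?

560

Cheapest first:
Vendor 6 (3.5): use full 15 — 53 pallets to go.
Vendor 20 at 7.5: take all 24 pallets — 29 still needed.
Vendor 26 (11.0): use full 12 — 17 pallets to go.
Take 17 from Vendor L at 11.5 to finish.
Vendor E: unused.
Cost = 15×3.5 + 24×7.5 + 12×11.0 + 17×11.5 = 560.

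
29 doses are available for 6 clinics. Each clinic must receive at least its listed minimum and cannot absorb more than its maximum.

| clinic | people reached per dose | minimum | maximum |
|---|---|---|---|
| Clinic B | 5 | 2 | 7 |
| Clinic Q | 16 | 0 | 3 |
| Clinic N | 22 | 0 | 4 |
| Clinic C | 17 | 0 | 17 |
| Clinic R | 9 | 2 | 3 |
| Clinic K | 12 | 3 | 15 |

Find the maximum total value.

Meeting every minimum uses 2+0+0+0+2+3 = 7 doses, leaving 22.
Order the clinics by people reached per dose: Clinic N 22 > Clinic C 17 > Clinic Q 16 > Clinic K 12 > Clinic R 9 > Clinic B 5.
Give Clinic N 4 more to hit its cap of 4 → 18 left.
Give Clinic C 17 more to hit its cap of 17 → 1 left.
Clinic Q has room for 3 more but only 1 remain, so it gets 1.
Total = 5×2 + 16×1 + 22×4 + 17×17 + 9×2 + 12×3 = 457.

457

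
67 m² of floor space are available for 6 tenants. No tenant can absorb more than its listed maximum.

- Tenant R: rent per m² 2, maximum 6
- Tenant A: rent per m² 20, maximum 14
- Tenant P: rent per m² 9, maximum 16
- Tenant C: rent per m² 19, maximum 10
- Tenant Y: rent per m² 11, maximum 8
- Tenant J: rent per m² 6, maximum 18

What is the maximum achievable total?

812

Rank by rent per m²: Tenant A 20 > Tenant C 19 > Tenant Y 11 > Tenant P 9 > Tenant J 6 > Tenant R 2.
Tenant A takes 14 to reach its cap of 14 ; 53 left.
Tenant C: +10 to 10 (cap) ; 43 left.
Tenant Y: +8 to 8 (cap) ; 35 left.
Tenant P: +16 to 16 (cap) ; 19 left.
Tenant J takes 18 to reach its cap of 18 ; 1 left.
Tenant R has room for 6 but only 1 remain, so it gets 1.
Total = 2×1 + 20×14 + 9×16 + 19×10 + 11×8 + 6×18 = 812.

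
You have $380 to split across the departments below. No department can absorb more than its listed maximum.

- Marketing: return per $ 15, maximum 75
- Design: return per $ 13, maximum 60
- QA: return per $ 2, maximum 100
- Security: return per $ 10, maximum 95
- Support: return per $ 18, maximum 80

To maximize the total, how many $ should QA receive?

70

Order the departments by return per $: Support 18 > Marketing 15 > Design 13 > Security 10 > QA 2.
Support takes 80 to reach its cap of 80 → 300 left.
Marketing takes 75 to reach its cap of 75 → 225 left.
Design takes 60 to reach its cap of 60 → 165 left.
Give Security 95 to hit its cap of 95 → 70 left.
QA: +70 (room for 100) → 70. Pool exhausted.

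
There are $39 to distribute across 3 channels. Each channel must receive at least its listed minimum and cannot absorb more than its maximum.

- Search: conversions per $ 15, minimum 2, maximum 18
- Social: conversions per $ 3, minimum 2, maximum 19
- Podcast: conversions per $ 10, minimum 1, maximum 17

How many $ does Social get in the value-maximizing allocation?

4

Meeting every minimum uses 2+2+1 = 5 $, leaving 34.
Highest conversions per $ first: Search 15 > Podcast 10 > Social 3.
Search takes 16 more to reach its cap of 18 — 18 left.
Podcast takes 16 more to reach its cap of 17 — 2 left.
Social has room for 17 more but only 2 remain, so it gets 4.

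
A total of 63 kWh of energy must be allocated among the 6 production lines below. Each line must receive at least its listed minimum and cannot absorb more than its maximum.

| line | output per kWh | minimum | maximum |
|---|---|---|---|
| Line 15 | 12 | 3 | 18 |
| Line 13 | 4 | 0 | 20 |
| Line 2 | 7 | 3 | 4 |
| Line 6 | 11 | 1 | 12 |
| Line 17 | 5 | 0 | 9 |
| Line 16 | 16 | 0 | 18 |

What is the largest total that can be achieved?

717

Meeting every minimum uses 3+0+3+1+0+0 = 7 kWh, leaving 56.
Highest output per kWh first: Line 16 16 > Line 15 12 > Line 6 11 > Line 2 7 > Line 17 5 > Line 13 4.
Give Line 16 18 more to hit its cap of 18 → 38 left.
Line 15: +15 to 18 (cap) → 23 left.
Line 6: +11 to 12 (cap) → 12 left.
Give Line 2 1 more to hit its cap of 4 → 11 left.
Give Line 17 9 more to hit its cap of 9 → 2 left.
Line 13: +2 (room for 20) → 2. Pool exhausted.
Total = 12×18 + 4×2 + 7×4 + 11×12 + 5×9 + 16×18 = 717.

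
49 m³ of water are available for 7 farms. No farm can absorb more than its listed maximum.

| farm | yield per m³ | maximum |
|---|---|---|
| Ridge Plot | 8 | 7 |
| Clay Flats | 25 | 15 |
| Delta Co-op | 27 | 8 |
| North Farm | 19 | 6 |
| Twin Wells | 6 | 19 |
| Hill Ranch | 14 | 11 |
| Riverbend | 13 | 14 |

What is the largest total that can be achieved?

976

Order the farms by yield per m³: Delta Co-op 27 > Clay Flats 25 > North Farm 19 > Hill Ranch 14 > Riverbend 13 > Ridge Plot 8 > Twin Wells 6.
Delta Co-op: +8 to 8 (cap) → 41 left.
Clay Flats takes 15 to reach its cap of 15 → 26 left.
North Farm: +6 to 6 (cap) → 20 left.
Hill Ranch takes 11 to reach its cap of 11 → 9 left.
Only 9 left; Riverbend takes them to reach 9.
Total = 25×15 + 27×8 + 19×6 + 14×11 + 13×9 = 976.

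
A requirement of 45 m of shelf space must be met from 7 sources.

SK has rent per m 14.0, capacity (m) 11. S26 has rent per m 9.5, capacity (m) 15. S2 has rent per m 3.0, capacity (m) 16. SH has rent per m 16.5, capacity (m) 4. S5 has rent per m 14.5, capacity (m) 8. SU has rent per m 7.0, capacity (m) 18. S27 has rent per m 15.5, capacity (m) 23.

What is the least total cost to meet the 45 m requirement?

Use sources in increasing cost order.
S2 (3.0): use full 16 — 29 m to go.
Take 18 from SU at 7.0 — need 11 more.
S26 at 9.5: take 11 of its 15 — requirement met.
SK, S5, S27, SH: unused.
Cost = 16×3.0 + 18×7.0 + 11×9.5 = 278.5.

278.5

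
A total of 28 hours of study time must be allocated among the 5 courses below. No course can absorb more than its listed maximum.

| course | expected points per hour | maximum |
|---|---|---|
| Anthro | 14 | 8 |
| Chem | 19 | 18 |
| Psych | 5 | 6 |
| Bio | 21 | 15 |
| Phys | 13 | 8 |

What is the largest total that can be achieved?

562

Order the courses by expected points per hour: Bio 21 > Chem 19 > Anthro 14 > Phys 13 > Psych 5.
Bio takes 15 to reach its cap of 15 → 13 left.
Chem: +13 (room for 18) → 13. Pool exhausted.
Total = 19×13 + 21×15 = 562.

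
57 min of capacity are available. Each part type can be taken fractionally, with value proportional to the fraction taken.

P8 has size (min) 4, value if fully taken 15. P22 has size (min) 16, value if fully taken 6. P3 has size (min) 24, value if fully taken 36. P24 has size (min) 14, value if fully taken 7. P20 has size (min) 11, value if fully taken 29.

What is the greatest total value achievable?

Sort by value density: P8 15/4≈3.75, P20 29/11≈2.64, P3 36/24≈1.5, P24 7/14≈0.5, P22 6/16≈0.375.
P8: take in full, 4 min for value 15 — 53 left.
All 11 min of P20 fit (value 29) — 42 remain.
P3: take in full, 24 min for value 36 — 18 left.
P24: take in full, 14 min for value 7 — 4 left.
4 min left: a 4/16 share of P22 gives 6×4/16 = 1.5.
Total value = 88.5.

88.5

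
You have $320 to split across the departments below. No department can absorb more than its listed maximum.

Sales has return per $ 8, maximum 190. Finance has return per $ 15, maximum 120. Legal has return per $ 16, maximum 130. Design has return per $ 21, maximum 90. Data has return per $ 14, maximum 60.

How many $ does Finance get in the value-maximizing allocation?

100

Order the departments by return per $: Design 21 > Legal 16 > Finance 15 > Data 14 > Sales 8.
Design takes 90 to reach its cap of 90 ; 230 left.
Legal takes 130 to reach its cap of 130 ; 100 left.
Finance has room for 120 but only 100 remain, so it gets 100.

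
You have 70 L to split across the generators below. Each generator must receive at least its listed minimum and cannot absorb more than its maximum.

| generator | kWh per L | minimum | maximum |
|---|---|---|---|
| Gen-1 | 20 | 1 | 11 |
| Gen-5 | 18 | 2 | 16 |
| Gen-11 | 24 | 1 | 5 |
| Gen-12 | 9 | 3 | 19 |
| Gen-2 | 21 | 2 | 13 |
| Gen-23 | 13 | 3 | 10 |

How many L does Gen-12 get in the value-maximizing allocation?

15

Meeting every minimum uses 1+2+1+3+2+3 = 12 L, leaving 58.
Rank by kWh per L: Gen-11 24 > Gen-2 21 > Gen-1 20 > Gen-5 18 > Gen-23 13 > Gen-12 9.
Gen-11: +4 to 5 (cap) — 54 left.
Gen-2: +11 to 13 (cap) — 43 left.
Gen-1: +10 to 11 (cap) — 33 left.
Gen-5 takes 14 more to reach its cap of 16 — 19 left.
Gen-23 takes 7 more to reach its cap of 10 — 12 left.
Gen-12: +12 (room for 16) → 15. Pool exhausted.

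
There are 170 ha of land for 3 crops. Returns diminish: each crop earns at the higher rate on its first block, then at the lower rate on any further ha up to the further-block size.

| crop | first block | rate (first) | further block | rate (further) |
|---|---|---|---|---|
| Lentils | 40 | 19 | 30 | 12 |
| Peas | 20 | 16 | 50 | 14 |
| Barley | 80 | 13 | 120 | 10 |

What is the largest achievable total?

2560

Order all 6 blocks by rate: Lentils/T1 19 > Peas/T1 16 > Peas/T2 14 > Barley/T1 13 > Lentils/T2 12 > Barley/T2 10.
Fill Lentils T1 block (40 at 19) — 130 left.
Peas T1 at 16: fill all 20 — 110 left.
Fill Peas T2 block (50 at 14) — 60 left.
Barley T1 at 13: only 60 left, fill 60.
Total = 19×40 + 16×20 + 14×50 + 13×60 = 2560.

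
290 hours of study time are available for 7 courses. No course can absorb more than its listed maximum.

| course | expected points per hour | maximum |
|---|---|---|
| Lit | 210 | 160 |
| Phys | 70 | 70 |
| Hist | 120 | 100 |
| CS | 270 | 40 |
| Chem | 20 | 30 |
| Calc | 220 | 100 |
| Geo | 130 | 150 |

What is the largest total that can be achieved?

Highest expected points per hour first: CS 270 > Calc 220 > Lit 210 > Geo 130 > Hist 120 > Phys 70 > Chem 20.
CS takes 40 to reach its cap of 40 ; 250 left.
Calc: +100 to 100 (cap) ; 150 left.
Lit: +150 (room for 160) → 150. Pool exhausted.
Total = 210×150 + 270×40 + 220×100 = 64300.

64300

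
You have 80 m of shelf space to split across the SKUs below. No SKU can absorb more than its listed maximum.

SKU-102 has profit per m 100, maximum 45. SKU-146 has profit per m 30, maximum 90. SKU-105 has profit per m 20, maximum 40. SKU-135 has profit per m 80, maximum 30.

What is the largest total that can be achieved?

7050

Order the SKUs by profit per m: SKU-102 100 > SKU-135 80 > SKU-146 30 > SKU-105 20.
SKU-102: +45 to 45 (cap) — 35 left.
Give SKU-135 30 to hit its cap of 30 — 5 left.
SKU-146: +5 (room for 90) → 5. Pool exhausted.
Total = 100×45 + 30×5 + 80×30 = 7050.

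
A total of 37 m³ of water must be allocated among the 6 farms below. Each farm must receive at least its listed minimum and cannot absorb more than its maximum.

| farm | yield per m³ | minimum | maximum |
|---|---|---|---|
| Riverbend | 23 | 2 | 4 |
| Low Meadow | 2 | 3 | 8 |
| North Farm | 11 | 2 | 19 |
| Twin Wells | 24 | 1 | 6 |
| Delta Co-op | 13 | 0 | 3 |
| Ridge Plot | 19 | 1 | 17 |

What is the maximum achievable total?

648

Meeting every minimum uses 2+3+2+1+0+1 = 9 m³, leaving 28.
Rank by yield per m³: Twin Wells 24 > Riverbend 23 > Ridge Plot 19 > Delta Co-op 13 > North Farm 11 > Low Meadow 2.
Twin Wells: +5 to 6 (cap) — 23 left.
Give Riverbend 2 more to hit its cap of 4 — 21 left.
Give Ridge Plot 16 more to hit its cap of 17 — 5 left.
Delta Co-op: +3 to 3 (cap) — 2 left.
North Farm has room for 17 more but only 2 remain, so it gets 4.
Total = 23×4 + 2×3 + 11×4 + 24×6 + 13×3 + 19×17 = 648.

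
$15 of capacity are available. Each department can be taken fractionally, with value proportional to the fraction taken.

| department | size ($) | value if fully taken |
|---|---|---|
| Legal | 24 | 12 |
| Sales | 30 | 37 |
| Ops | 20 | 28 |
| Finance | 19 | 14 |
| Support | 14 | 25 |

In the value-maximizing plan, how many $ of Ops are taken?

1

Sort by value density: Support 25/14≈1.79, Ops 28/20≈1.4, Sales 37/30≈1.23, Finance 14/19≈0.737, Legal 12/24≈0.5.
Support: take in full, 14 $ for value 25 — 1 left.
Fill the last 1 $ with part of Ops: 1/20 of it earns 1.4.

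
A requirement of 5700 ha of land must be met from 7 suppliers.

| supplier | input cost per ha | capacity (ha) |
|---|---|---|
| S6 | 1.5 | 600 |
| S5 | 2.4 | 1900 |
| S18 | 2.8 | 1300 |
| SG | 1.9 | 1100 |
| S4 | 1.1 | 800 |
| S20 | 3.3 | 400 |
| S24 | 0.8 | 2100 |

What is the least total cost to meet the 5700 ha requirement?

Cheapest first:
S24 (0.8): use full 2100 — 3600 ha to go.
Take 800 from S4 at 1.1 — need 2800 more.
S6 at 1.5: take all 600 ha — 2200 still needed.
SG at 1.9: take all 1100 ha — 1100 still needed.
Take 1100 from S5 at 2.4 to finish.
S18, S20: unused.
Cost = 2100×0.8 + 800×1.1 + 600×1.5 + 1100×1.9 + 1100×2.4 = 8190.

8190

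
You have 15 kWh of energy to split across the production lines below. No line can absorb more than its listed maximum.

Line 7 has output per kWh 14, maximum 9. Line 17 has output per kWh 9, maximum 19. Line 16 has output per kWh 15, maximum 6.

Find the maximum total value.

216

Rank by output per kWh: Line 16 15 > Line 7 14 > Line 17 9.
Line 16: +6 to 6 (cap) ; 9 left.
Line 7: +9 to 9 (cap) ; 0 left.
Total = 14×9 + 15×6 = 216.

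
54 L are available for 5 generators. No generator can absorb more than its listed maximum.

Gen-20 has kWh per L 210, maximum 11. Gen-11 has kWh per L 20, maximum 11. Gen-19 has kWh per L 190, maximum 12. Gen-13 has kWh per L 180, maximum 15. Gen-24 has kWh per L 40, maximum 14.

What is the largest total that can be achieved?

Order the generators by kWh per L: Gen-20 210 > Gen-19 190 > Gen-13 180 > Gen-24 40 > Gen-11 20.
Gen-20: +11 to 11 (cap) → 43 left.
Gen-19 takes 12 to reach its cap of 12 → 31 left.
Give Gen-13 15 to hit its cap of 15 → 16 left.
Gen-24: +14 to 14 (cap) → 2 left.
Gen-11: +2 (room for 11) → 2. Pool exhausted.
Total = 210×11 + 20×2 + 190×12 + 180×15 + 40×14 = 7890.

7890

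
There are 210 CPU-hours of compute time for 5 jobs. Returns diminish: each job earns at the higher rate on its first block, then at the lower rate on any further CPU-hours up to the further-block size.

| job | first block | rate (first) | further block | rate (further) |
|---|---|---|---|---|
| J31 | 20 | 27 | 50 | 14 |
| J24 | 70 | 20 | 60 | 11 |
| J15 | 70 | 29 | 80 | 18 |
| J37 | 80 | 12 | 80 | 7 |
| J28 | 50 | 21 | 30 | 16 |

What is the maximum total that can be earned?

5020

Treat each block as its own option and order by rate: J15/tier1 29 > J31/tier1 27 > J28/tier1 21 > J24/tier1 20 > J15/tier2 18 > J28/tier2 16 > J31/tier2 14 > J37/tier1 12 > J24/tier2 11 > J37/tier2 7.
J15/tier1 (29): +70 — 140 left.
J31/tier1 (27): +20 — 120 left.
J28/tier1 (21): +50 — 70 left.
J24/tier1 (20): +70 — 0 left.
Total = 29×70 + 27×20 + 21×50 + 20×70 = 5020.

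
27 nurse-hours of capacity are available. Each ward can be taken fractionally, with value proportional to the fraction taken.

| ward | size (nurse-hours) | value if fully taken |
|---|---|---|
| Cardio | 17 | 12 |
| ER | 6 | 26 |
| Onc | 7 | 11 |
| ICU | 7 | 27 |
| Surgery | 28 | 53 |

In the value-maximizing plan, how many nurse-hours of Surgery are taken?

14

Rank by value-to-size ratio: ER 26/6≈4.33, ICU 27/7≈3.86, Surgery 53/28≈1.89, Onc 11/7≈1.57, Cardio 12/17≈0.706.
ER: take in full, 6 nurse-hours for value 26 ; 21 left.
Take all of ICU (7 nurse-hours, value 27) ; 14 nurse-hours left.
Only 14 nurse-hours remain; take 14/28 of Surgery for value 53×14/28 = 26.5.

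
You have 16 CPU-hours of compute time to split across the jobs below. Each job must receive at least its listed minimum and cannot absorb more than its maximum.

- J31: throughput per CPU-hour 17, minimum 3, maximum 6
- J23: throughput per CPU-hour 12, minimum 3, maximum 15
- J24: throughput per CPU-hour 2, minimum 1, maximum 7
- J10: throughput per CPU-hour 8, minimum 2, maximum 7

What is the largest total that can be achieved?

204

Meeting every minimum uses 3+3+1+2 = 9 CPU-hours, leaving 7.
Highest throughput per CPU-hour first: J31 17 > J23 12 > J10 8 > J24 2.
J31 takes 3 more to reach its cap of 6 — 4 left.
J23 has room for 12 more but only 4 remain, so it gets 7.
Total = 17×6 + 12×7 + 2×1 + 8×2 = 204.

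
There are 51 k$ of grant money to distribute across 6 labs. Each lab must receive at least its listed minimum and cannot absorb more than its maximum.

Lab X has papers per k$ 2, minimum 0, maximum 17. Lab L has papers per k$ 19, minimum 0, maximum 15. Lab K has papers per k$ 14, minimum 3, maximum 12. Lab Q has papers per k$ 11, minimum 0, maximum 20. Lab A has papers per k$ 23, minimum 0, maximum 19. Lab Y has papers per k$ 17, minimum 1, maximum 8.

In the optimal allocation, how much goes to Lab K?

9

Meeting every minimum uses 0+0+3+0+0+1 = 4 k$, leaving 47.
Order the labs by papers per k$: Lab A 23 > Lab L 19 > Lab Y 17 > Lab K 14 > Lab Q 11 > Lab X 2.
Lab A takes 19 more to reach its cap of 19 — 28 left.
Give Lab L 15 more to hit its cap of 15 — 13 left.
Lab Y: +7 to 8 (cap) — 6 left.
Lab K has room for 9 more but only 6 remain, so it gets 9.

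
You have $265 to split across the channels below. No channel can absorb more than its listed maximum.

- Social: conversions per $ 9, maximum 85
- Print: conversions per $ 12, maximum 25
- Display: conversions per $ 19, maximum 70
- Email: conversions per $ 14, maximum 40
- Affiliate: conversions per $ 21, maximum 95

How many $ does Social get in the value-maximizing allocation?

Rank by conversions per $: Affiliate 21 > Display 19 > Email 14 > Print 12 > Social 9.
Give Affiliate 95 to hit its cap of 95 — 170 left.
Display: +70 to 70 (cap) — 100 left.
Email: +40 to 40 (cap) — 60 left.
Print takes 25 to reach its cap of 25 — 35 left.
Only 35 left; Social takes them to reach 35.

35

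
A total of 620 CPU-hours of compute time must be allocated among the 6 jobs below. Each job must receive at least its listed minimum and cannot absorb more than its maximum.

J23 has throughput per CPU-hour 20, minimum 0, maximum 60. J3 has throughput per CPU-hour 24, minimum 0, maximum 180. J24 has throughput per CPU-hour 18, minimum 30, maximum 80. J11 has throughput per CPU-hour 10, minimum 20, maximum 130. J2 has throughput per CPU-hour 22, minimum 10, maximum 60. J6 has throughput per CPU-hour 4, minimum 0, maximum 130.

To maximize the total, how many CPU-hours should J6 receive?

Meeting every minimum uses 0+0+30+20+10+0 = 60 CPU-hours, leaving 560.
Rank by throughput per CPU-hour: J3 24 > J2 22 > J23 20 > J24 18 > J11 10 > J6 4.
J3 takes 180 more to reach its cap of 180 ; 380 left.
J2 takes 50 more to reach its cap of 60 ; 330 left.
J23 takes 60 more to reach its cap of 60 ; 270 left.
Give J24 50 more to hit its cap of 80 ; 220 left.
J11 takes 110 more to reach its cap of 130 ; 110 left.
J6: +110 (room for 130) → 110. Pool exhausted.

110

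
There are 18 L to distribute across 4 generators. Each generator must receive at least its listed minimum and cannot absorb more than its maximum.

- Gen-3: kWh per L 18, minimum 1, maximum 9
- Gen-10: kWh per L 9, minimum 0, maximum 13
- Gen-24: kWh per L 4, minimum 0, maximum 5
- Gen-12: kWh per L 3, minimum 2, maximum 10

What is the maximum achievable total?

231

Meeting every minimum uses 1+0+0+2 = 3 L, leaving 15.
Rank by kWh per L: Gen-3 18 > Gen-10 9 > Gen-24 4 > Gen-12 3.
Gen-3: +8 to 9 (cap) → 7 left.
Only 7 left; Gen-10 takes them to reach 7.
Total = 18×9 + 9×7 + 3×2 = 231.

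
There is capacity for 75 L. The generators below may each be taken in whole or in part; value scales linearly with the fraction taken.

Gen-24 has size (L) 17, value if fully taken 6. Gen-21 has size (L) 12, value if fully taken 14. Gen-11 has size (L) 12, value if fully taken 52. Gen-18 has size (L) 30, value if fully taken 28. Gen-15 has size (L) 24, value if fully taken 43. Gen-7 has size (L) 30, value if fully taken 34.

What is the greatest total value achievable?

139.6

Rank by value-to-size ratio: Gen-11 52/12≈4.33, Gen-15 43/24≈1.79, Gen-21 14/12≈1.17, Gen-7 34/30≈1.13, Gen-18 28/30≈0.933, Gen-24 6/17≈0.353.
Gen-11: take in full, 12 L for value 52 → 63 left.
Gen-15: take in full, 24 L for value 43 → 39 left.
Gen-21: take in full, 12 L for value 14 → 27 left.
27 L left: a 27/30 share of Gen-7 gives 34×27/30 = 30.6.
Total value = 139.6.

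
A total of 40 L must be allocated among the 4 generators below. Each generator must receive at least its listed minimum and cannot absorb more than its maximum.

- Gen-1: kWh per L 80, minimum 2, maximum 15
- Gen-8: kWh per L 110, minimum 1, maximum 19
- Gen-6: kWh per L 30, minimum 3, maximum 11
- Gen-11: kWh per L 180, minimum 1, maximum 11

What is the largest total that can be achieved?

Meeting every minimum uses 2+1+3+1 = 7 L, leaving 33.
Highest kWh per L first: Gen-11 180 > Gen-8 110 > Gen-1 80 > Gen-6 30.
Gen-11 takes 10 more to reach its cap of 11 → 23 left.
Gen-8 takes 18 more to reach its cap of 19 → 5 left.
Gen-1: +5 (room for 13) → 7. Pool exhausted.
Total = 80×7 + 110×19 + 30×3 + 180×11 = 4720.

4720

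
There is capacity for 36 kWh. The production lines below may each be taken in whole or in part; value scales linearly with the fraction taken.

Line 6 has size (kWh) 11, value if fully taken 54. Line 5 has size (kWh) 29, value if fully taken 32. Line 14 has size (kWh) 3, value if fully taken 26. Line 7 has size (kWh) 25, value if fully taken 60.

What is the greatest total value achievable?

Sort by value density: Line 14 26/3≈8.67, Line 6 54/11≈4.91, Line 7 60/25≈2.4, Line 5 32/29≈1.1.
Take all of Line 14 (3 kWh, value 26) ; 33 kWh left.
All 11 kWh of Line 6 fit (value 54) ; 22 remain.
22 kWh left: a 22/25 share of Line 7 gives 60×22/25 = 52.8.
Total value = 132.8.

132.8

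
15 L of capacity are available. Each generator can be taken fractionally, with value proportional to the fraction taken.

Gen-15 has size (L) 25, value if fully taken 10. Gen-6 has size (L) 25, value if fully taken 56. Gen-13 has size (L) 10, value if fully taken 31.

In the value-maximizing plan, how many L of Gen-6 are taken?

5

Best value per unit of size first: Gen-13 31/10≈3.1, Gen-6 56/25≈2.24, Gen-15 10/25≈0.4.
Gen-13: take in full, 10 L for value 31 → 5 left.
5 L left: a 5/25 share of Gen-6 gives 56×5/25 = 11.2.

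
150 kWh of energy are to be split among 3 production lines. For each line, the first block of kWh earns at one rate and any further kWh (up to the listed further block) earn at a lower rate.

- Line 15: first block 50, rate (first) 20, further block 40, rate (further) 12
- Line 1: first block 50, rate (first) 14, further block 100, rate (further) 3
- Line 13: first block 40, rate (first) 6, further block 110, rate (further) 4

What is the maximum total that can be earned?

2240

Treat each block as its own option and order by rate: Line 15/T1 20 > Line 1/T1 14 > Line 15/T2 12 > Line 13/T1 6 > Line 13/T2 4 > Line 1/T2 3.
Line 15/T1 (20): +50 → 100 left.
Line 1 T1 at 14: fill all 50 → 50 left.
Fill Line 15 T2 block (40 at 12) → 10 left.
Line 13/T1: +10 of 40 at 6; pool empty.
Total = 20×50 + 14×50 + 12×40 + 6×10 = 2240.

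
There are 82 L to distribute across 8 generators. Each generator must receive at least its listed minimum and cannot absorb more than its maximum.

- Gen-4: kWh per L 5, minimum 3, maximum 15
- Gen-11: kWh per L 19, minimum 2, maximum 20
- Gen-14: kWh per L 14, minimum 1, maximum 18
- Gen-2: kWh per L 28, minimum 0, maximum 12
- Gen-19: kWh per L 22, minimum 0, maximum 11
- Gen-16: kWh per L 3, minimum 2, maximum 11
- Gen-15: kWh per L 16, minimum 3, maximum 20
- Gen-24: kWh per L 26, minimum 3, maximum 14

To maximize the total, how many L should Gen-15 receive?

19

Meeting every minimum uses 3+2+1+0+0+2+3+3 = 14 L, leaving 68.
Order the generators by kWh per L: Gen-2 28 > Gen-24 26 > Gen-19 22 > Gen-11 19 > Gen-15 16 > Gen-14 14 > Gen-4 5 > Gen-16 3.
Give Gen-2 12 more to hit its cap of 12 ; 56 left.
Give Gen-24 11 more to hit its cap of 14 ; 45 left.
Gen-19 takes 11 more to reach its cap of 11 ; 34 left.
Gen-11 takes 18 more to reach its cap of 20 ; 16 left.
Gen-15 has room for 17 more but only 16 remain, so it gets 19.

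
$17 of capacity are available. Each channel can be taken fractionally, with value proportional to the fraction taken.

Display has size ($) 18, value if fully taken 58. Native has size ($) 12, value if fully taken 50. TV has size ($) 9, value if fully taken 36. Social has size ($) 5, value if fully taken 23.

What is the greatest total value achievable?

73

Best value per unit of size first: Social 23/5≈4.6, Native 50/12≈4.17, TV 36/9≈4, Display 58/18≈3.22.
All 5 $ of Social fit (value 23) — 12 remain.
Native: take in full, 12 $ for value 50 — 0 left.
Total value = 73.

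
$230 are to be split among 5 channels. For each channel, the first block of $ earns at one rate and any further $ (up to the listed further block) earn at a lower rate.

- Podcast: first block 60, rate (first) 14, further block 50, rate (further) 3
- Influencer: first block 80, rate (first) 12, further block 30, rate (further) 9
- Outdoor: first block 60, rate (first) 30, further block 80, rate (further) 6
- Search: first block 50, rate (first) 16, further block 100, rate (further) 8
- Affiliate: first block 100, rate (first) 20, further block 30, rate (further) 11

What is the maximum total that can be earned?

4880

Treat each block as its own option and order by rate: Outdoor/first 30 > Affiliate/first 20 > Search/first 16 > Podcast/first 14 > Influencer/first 12 > Affiliate/second 11 > Influencer/second 9 > Search/second 8 > Outdoor/second 6 > Podcast/second 3.
Outdoor first at 30: fill all 60 — 170 left.
Fill Affiliate first block (100 at 20) — 70 left.
Search/first (16): +50 — 20 left.
Podcast/first: +20 of 60 at 14; pool empty.
Total = 30×60 + 20×100 + 16×50 + 14×20 = 4880.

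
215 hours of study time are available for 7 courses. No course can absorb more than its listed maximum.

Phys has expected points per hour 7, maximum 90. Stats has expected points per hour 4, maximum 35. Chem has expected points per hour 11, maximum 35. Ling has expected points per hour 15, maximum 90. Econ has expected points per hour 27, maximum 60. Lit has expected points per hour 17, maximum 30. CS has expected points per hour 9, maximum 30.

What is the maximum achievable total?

Order the courses by expected points per hour: Econ 27 > Lit 17 > Ling 15 > Chem 11 > CS 9 > Phys 7 > Stats 4.
Econ: +60 to 60 (cap) → 155 left.
Lit: +30 to 30 (cap) → 125 left.
Ling: +90 to 90 (cap) → 35 left.
Chem takes 35 to reach its cap of 35 → 0 left.
Total = 11×35 + 15×90 + 27×60 + 17×30 = 3865.

3865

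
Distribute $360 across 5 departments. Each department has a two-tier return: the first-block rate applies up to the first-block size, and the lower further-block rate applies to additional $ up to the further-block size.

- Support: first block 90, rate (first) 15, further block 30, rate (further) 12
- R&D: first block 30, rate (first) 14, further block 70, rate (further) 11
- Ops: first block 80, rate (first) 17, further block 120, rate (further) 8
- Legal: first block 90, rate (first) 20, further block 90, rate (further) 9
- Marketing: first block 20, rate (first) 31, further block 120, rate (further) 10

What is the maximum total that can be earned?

Order all 10 blocks by rate: Marketing/first 31 > Legal/first 20 > Ops/first 17 > Support/first 15 > R&D/first 14 > Support/second 12 > R&D/second 11 > Marketing/second 10 > Legal/second 9 > Ops/second 8.
Marketing first at 31: fill all 20 → 340 left.
Fill Legal first block (90 at 20) → 250 left.
Ops first at 17: fill all 80 → 170 left.
Support/first (15): +90 → 80 left.
Fill R&D first block (30 at 14) → 50 left.
Support second at 12: fill all 30 → 20 left.
20 remain; put them into R&D second at 11.
Total = 31×20 + 20×90 + 17×80 + 15×90 + 14×30 + 12×30 + 11×20 = 6130.

6130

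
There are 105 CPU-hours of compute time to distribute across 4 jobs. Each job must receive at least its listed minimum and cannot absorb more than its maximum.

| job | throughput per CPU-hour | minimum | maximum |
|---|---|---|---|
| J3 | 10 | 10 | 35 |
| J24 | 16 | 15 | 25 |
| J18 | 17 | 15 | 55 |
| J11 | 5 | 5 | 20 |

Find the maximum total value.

1560

Meeting every minimum uses 10+15+15+5 = 45 CPU-hours, leaving 60.
Highest throughput per CPU-hour first: J18 17 > J24 16 > J3 10 > J11 5.
J18 takes 40 more to reach its cap of 55 ; 20 left.
J24 takes 10 more to reach its cap of 25 ; 10 left.
J3 has room for 25 more but only 10 remain, so it gets 20.
Total = 10×20 + 16×25 + 17×55 + 5×5 = 1560.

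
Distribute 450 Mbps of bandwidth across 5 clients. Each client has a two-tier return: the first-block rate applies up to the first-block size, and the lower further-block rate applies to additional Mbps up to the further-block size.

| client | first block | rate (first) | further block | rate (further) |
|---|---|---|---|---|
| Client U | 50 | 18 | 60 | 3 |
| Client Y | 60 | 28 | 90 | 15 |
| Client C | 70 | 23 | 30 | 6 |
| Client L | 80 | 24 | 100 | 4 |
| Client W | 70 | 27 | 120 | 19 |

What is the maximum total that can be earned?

10280

Treat each block as its own option and order by rate: Client Y/first 28 > Client W/first 27 > Client L/first 24 > Client C/first 23 > Client W/second 19 > Client U/first 18 > Client Y/second 15 > Client C/second 6 > Client L/second 4 > Client U/second 3.
Client Y first at 28: fill all 60 ; 390 left.
Client W/first (27): +70 ; 320 left.
Client L/first (24): +80 ; 240 left.
Client C first at 23: fill all 70 ; 170 left.
Client W/second (19): +120 ; 50 left.
Client U first at 18: fill all 50 ; 0 left.
Total = 28×60 + 27×70 + 24×80 + 23×70 + 19×120 + 18×50 = 10280.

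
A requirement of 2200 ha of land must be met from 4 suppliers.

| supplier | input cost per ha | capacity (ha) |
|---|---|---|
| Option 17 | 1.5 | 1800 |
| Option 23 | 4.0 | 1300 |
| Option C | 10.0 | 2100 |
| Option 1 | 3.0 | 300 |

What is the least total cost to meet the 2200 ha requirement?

4000

Fill from the cheapest supplier first.
Option 17 (1.5): use full 1800 — 400 ha to go.
Take 300 from Option 1 at 3.0 — need 100 more.
Take 100 from Option 23 at 4.0 to finish.
Option C: unused.
Cost = 1800×1.5 + 300×3.0 + 100×4.0 = 4000.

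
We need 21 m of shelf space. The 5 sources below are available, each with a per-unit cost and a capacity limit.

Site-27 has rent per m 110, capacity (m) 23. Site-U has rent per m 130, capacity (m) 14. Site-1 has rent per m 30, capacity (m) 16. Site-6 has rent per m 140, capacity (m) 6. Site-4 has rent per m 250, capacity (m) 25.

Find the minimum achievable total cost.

Use sources in increasing cost order.
Site-1 at 30: take all 16 m ; 5 still needed.
Site-27 at 110: take 5 of its 23 ; requirement met.
Site-U, Site-6, Site-4: unused.
Cost = 16×30 + 5×110 = 1030.

1030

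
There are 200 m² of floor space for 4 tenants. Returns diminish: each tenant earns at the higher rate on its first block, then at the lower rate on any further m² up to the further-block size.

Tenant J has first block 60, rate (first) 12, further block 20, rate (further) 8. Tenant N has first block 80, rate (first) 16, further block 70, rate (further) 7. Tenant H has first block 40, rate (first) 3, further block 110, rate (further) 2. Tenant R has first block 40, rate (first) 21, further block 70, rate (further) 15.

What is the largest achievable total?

3290

Treat each block as its own option and order by rate: Tenant R/tier1 21 > Tenant N/tier1 16 > Tenant R/tier2 15 > Tenant J/tier1 12 > Tenant J/tier2 8 > Tenant N/tier2 7 > Tenant H/tier1 3 > Tenant H/tier2 2.
Fill Tenant R tier1 block (40 at 21) ; 160 left.
Fill Tenant N tier1 block (80 at 16) ; 80 left.
Tenant R/tier2 (15): +70 ; 10 left.
Tenant J tier1 at 12: only 10 left, fill 10.
Total = 21×40 + 16×80 + 15×70 + 12×10 = 3290.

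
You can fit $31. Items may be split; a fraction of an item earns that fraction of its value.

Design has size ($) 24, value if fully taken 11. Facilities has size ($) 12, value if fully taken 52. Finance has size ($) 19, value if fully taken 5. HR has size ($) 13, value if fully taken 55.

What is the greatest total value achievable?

Sort by value density: Facilities 52/12≈4.33, HR 55/13≈4.23, Design 11/24≈0.458, Finance 5/19≈0.263.
All 12 $ of Facilities fit (value 52) → 19 remain.
HR: take in full, 13 $ for value 55 → 6 left.
6 $ left: a 6/24 share of Design gives 11×6/24 = 2.75.
Total value = 109.75.

109.75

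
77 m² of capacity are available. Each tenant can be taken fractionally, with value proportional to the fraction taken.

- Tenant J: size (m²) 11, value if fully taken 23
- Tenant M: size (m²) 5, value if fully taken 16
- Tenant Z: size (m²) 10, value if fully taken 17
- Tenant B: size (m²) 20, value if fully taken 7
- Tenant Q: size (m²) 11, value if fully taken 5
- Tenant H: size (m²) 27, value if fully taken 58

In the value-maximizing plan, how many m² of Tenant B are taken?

13

Rank by value-to-size ratio: Tenant M 16/5≈3.2, Tenant H 58/27≈2.15, Tenant J 23/11≈2.09, Tenant Z 17/10≈1.7, Tenant Q 5/11≈0.455, Tenant B 7/20≈0.35.
Take all of Tenant M (5 m², value 16) ; 72 m² left.
Tenant H: take in full, 27 m² for value 58 ; 45 left.
Take all of Tenant J (11 m², value 23) ; 34 m² left.
Tenant Z: take in full, 10 m² for value 17 ; 24 left.
Take all of Tenant Q (11 m², value 5) ; 13 m² left.
Only 13 m² remain; take 13/20 of Tenant B for value 7×13/20 = 4.55.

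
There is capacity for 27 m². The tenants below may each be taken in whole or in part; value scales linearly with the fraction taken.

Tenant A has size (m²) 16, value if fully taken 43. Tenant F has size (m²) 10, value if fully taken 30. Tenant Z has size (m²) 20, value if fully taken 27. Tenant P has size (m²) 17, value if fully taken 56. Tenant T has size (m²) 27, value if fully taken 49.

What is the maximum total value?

86

Rank by value-to-size ratio: Tenant P 56/17≈3.29, Tenant F 30/10≈3, Tenant A 43/16≈2.69, Tenant T 49/27≈1.81, Tenant Z 27/20≈1.35.
All 17 m² of Tenant P fit (value 56) ; 10 remain.
Tenant F: take in full, 10 m² for value 30 ; 0 left.
Total value = 86.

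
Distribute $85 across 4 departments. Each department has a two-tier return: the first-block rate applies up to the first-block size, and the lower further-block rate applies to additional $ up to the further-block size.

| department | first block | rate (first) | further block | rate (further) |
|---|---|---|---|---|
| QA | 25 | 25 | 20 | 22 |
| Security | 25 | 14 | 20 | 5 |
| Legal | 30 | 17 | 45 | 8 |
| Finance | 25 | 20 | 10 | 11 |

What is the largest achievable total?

Treat each block as its own option and order by rate: QA/tier1 25 > QA/tier2 22 > Finance/tier1 20 > Legal/tier1 17 > Security/tier1 14 > Finance/tier2 11 > Legal/tier2 8 > Security/tier2 5.
QA tier1 at 25: fill all 25 — 60 left.
QA/tier2 (22): +20 — 40 left.
Finance/tier1 (20): +25 — 15 left.
15 remain; put them into Legal tier1 at 17.
Total = 25×25 + 22×20 + 20×25 + 17×15 = 1820.

1820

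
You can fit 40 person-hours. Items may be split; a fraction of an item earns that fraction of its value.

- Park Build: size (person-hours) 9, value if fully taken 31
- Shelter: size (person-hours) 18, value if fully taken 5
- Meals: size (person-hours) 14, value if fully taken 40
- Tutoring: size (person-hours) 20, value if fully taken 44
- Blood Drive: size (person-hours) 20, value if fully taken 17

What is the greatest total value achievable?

108.4

Best value per unit of size first: Park Build 31/9≈3.44, Meals 40/14≈2.86, Tutoring 44/20≈2.2, Blood Drive 17/20≈0.85, Shelter 5/18≈0.278.
Park Build: take in full, 9 person-hours for value 31 → 31 left.
Meals: take in full, 14 person-hours for value 40 → 17 left.
Only 17 person-hours remain; take 17/20 of Tutoring for value 44×17/20 = 37.4.
Total value = 108.4.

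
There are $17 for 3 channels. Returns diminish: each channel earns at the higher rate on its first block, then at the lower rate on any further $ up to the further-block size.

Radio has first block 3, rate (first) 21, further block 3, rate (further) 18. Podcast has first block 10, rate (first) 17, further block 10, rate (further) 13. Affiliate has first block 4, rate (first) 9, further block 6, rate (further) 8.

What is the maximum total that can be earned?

Treat each block as its own option and order by rate: Radio/T1 21 > Radio/T2 18 > Podcast/T1 17 > Podcast/T2 13 > Affiliate/T1 9 > Affiliate/T2 8.
Radio/T1 (21): +3 → 14 left.
Radio T2 at 18: fill all 3 → 11 left.
Fill Podcast T1 block (10 at 17) → 1 left.
1 remain; put them into Podcast T2 at 13.
Total = 21×3 + 18×3 + 17×10 + 13×1 = 300.

300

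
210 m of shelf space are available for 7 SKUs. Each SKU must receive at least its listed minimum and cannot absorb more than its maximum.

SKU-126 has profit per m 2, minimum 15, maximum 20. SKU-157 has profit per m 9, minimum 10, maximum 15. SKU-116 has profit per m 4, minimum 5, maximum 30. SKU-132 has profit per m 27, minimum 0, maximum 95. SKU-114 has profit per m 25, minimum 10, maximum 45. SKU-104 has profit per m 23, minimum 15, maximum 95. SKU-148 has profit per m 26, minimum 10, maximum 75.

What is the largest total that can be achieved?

4860

Meeting every minimum uses 15+10+5+0+10+15+10 = 65 m, leaving 145.
Rank by profit per m: SKU-132 27 > SKU-148 26 > SKU-114 25 > SKU-104 23 > SKU-157 9 > SKU-116 4 > SKU-126 2.
SKU-132: +95 to 95 (cap) ; 50 left.
SKU-148 has room for 65 more but only 50 remain, so it gets 60.
Total = 2×15 + 9×10 + 4×5 + 27×95 + 25×10 + 23×15 + 26×60 = 4860.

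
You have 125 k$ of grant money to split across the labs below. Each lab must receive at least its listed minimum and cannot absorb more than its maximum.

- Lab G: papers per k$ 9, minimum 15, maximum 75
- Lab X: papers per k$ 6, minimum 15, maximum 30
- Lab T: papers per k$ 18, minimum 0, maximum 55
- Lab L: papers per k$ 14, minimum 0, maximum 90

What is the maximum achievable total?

Meeting every minimum uses 15+15+0+0 = 30 k$, leaving 95.
Order the labs by papers per k$: Lab T 18 > Lab L 14 > Lab G 9 > Lab X 6.
Give Lab T 55 more to hit its cap of 55 ; 40 left.
Lab L: +40 (room for 90) → 40. Pool exhausted.
Total = 9×15 + 6×15 + 18×55 + 14×40 = 1775.

1775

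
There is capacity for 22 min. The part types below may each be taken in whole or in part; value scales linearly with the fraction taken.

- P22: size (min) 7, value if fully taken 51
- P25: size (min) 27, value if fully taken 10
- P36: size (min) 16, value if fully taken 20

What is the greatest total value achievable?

69.75

Rank by value-to-size ratio: P22 51/7≈7.29, P36 20/16≈1.25, P25 10/27≈0.37.
All 7 min of P22 fit (value 51) — 15 remain.
Fill the last 15 min with part of P36: 15/16 of it earns 18.75.
Total value = 69.75.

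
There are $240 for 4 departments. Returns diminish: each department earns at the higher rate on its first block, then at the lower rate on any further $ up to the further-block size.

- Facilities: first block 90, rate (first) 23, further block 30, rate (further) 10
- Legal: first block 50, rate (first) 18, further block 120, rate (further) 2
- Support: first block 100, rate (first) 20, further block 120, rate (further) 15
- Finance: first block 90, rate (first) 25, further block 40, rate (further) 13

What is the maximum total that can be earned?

5520

Rank every tier by rate: Finance/T1 25 > Facilities/T1 23 > Support/T1 20 > Legal/T1 18 > Support/T2 15 > Finance/T2 13 > Facilities/T2 10 > Legal/T2 2.
Finance/T1 (25): +90 ; 150 left.
Fill Facilities T1 block (90 at 23) ; 60 left.
60 remain; put them into Support T1 at 20.
Total = 25×90 + 23×90 + 20×60 = 5520.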